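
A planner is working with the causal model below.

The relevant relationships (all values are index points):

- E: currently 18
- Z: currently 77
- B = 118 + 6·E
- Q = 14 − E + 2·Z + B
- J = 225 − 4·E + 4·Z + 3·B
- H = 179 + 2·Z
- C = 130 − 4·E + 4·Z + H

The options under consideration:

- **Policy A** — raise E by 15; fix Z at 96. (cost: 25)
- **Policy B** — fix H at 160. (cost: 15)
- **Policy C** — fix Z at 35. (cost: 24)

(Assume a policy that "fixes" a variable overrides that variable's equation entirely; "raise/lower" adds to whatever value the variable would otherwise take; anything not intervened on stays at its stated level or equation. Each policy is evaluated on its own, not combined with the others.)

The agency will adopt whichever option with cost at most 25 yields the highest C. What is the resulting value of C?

753

Policy A (E + 15, Z := 96):
  E = 18 + 15 = 33
  Z = 96
  H = 179 + 2·96 = 371
  C = 130 − 4·33 + 4·96 + 371 = 753
Policy B (H := 160):
  E = 18
  Z = 77
  H = 160
  C = 130 − 4·18 + 4·77 + 160 = 526
Policy C (Z := 35):
  E = 18
  Z = 35
  H = 179 + 2·35 = 249
  C = 130 − 4·18 + 4·35 + 249 = 447
Comparing — Policy A: C=753, Policy B: C=526, Policy C: C=447. Highest is 753 (Policy A).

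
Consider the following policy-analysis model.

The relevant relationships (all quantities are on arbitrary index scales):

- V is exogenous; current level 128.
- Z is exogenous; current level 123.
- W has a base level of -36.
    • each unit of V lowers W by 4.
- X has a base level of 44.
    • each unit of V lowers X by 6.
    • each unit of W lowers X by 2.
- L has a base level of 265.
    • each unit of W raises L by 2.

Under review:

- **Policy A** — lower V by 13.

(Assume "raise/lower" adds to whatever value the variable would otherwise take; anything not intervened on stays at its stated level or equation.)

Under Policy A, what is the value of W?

Policy A (V − 13):
  V = 128 − 13 = 115
  W = -36 − 4·115 = -496

-496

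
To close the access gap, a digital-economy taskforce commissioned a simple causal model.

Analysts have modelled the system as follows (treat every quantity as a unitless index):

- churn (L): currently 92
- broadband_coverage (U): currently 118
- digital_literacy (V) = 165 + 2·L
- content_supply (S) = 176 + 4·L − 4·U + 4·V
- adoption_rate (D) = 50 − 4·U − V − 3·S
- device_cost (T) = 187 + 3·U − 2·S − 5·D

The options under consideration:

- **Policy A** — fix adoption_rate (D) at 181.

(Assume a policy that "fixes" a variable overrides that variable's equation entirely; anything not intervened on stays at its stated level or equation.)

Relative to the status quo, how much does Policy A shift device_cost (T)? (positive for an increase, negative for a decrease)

Baseline:
  L = 92
  U = 118
  V = 165 + 2·92 = 349
  S = 176 + 4·92 − 4·118 + 4·349 = 1468
  D = 50 − 4·118 − 349 − 3·1468 = -5175
  T = 187 + 3·118 − 2·1468 − 5·(-5175) = 23480
Policy A (D := 181):
  L = 92
  U = 118
  V = 165 + 2·92 = 349
  S = 176 + 4·92 − 4·118 + 4·349 = 1468
  D = 181
  T = 187 + 3·118 − 2·1468 − 5·181 = -3300
Change in T: -3300 − 23480 = -26780

-26780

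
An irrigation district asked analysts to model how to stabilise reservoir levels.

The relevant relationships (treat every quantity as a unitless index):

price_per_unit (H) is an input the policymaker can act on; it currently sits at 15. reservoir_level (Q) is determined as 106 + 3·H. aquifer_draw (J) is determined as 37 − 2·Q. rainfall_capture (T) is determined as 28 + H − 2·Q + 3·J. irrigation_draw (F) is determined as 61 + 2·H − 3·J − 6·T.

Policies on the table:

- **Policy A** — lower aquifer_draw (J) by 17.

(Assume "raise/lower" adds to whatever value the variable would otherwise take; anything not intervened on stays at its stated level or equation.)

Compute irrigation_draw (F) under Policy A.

7567

Policy A (J − 17):
  H = 15
  Q = 106 + 3·15 = 151
  J = 37 − 2·151 (−17 from intervention) = -282
  T = 28 + 15 − 2·151 + 3·(-282) = -1105
  F = 61 + 2·15 − 3·(-282) − 6·(-1105) = 7567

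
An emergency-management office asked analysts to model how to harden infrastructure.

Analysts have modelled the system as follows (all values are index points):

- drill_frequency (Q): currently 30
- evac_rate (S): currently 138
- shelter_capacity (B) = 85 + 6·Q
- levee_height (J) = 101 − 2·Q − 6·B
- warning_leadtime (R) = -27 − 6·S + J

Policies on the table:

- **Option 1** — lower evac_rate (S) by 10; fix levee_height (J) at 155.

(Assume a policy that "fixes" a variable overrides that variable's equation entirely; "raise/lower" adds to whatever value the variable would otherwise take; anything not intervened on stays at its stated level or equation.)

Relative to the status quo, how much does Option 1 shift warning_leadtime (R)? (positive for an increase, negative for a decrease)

Baseline:
  Q = 30
  S = 138
  B = 85 + 6·30 = 265
  J = 101 − 2·30 − 6·265 = -1549
  R = -27 − 6·138 + (-1549) = -2404
Option 1 (S − 10, J := 155):
  Q = 30
  S = 138 − 10 = 128
  B = 85 + 6·30 = 265
  J = 155
  R = -27 − 6·128 + 155 = -640
Change in R: -640 − (-2404) = 1764

1764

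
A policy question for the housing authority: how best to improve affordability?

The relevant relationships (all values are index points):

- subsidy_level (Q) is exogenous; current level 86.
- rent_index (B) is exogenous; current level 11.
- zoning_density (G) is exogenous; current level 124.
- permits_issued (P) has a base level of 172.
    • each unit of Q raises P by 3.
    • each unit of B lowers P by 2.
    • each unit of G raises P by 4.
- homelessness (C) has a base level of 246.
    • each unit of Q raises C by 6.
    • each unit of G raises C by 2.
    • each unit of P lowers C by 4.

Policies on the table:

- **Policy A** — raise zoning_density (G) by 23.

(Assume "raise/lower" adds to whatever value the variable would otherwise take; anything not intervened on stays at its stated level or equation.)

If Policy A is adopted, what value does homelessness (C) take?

Policy A (G + 23):
  Q = 86
  B = 11
  G = 124 + 23 = 147
  P = 172 + 3·86 − 2·11 + 4·147 = 996
  C = 246 + 6·86 + 2·147 − 4·996 = -2928

-2928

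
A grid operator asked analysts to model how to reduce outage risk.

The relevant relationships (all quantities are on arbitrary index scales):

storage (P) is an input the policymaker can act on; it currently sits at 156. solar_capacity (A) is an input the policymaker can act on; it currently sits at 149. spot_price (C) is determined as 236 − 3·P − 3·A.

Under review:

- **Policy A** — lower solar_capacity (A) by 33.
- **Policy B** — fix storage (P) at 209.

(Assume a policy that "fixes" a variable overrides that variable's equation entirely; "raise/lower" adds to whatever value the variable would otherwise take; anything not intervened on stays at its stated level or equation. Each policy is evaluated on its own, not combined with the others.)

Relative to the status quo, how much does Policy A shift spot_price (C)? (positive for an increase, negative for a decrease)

Baseline:
  P = 156
  A = 149
  C = 236 − 3·156 − 3·149 = -679
Policy A (A − 33):
  P = 156
  A = 149 − 33 = 116
  C = 236 − 3·156 − 3·116 = -580
Change in C: -580 − (-679) = 99

99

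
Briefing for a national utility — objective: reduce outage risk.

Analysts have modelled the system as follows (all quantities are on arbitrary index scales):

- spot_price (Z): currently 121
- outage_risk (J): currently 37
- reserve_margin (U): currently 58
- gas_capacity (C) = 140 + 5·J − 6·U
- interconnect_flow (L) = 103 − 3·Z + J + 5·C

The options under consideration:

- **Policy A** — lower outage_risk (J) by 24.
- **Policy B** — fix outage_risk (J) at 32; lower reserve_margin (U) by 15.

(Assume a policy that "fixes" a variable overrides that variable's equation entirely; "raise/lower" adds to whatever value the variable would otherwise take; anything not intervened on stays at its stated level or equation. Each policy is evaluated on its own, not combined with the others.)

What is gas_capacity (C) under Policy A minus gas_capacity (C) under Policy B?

-185

Policy A (J − 24):
  J = 37 − 24 = 13
  U = 58
  C = 140 + 5·13 − 6·58 = -143
Policy B (J := 32, U − 15):
  J = 32
  U = 58 − 15 = 43
  C = 140 + 5·32 − 6·43 = 42
C: -143 − 42 = -185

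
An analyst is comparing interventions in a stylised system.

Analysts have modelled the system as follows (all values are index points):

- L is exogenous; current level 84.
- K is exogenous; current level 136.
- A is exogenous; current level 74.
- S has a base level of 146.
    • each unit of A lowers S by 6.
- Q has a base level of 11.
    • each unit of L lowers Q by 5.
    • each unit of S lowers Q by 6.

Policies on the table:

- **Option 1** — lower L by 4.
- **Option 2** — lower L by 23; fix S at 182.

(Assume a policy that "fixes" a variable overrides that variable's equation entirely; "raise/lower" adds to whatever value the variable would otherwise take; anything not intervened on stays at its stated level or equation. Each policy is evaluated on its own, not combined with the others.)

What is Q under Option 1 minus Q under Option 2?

Option 1 (L − 4):
  L = 84 − 4 = 80
  A = 74
  S = 146 − 6·74 = -298
  Q = 11 − 5·80 − 6·(-298) = 1399
Option 2 (L − 23, S := 182):
  L = 84 − 23 = 61
  A = 74
  S = 182
  Q = 11 − 5·61 − 6·182 = -1386
Q: 1399 − (-1386) = 2785

2785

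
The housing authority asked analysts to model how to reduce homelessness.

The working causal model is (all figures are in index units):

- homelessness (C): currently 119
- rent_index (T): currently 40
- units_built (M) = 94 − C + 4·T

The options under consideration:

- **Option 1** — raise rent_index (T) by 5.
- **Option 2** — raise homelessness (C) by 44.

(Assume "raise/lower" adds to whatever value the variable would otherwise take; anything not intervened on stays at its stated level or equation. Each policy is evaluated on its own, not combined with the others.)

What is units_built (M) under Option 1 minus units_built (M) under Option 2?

64

Option 1 (T + 5):
  C = 119
  T = 40 + 5 = 45
  M = 94 − 119 + 4·45 = 155
Option 2 (C + 44):
  C = 119 + 44 = 163
  T = 40
  M = 94 − 163 + 4·40 = 91
M: 155 − 91 = 64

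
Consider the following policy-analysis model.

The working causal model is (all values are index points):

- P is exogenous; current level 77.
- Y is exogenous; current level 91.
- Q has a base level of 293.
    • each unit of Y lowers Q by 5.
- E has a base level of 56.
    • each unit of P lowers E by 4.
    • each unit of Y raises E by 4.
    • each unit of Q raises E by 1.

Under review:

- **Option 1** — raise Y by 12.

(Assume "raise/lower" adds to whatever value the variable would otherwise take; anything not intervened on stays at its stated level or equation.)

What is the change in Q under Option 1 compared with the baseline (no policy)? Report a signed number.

-60

Baseline:
  Y = 91
  Q = 293 − 5·91 = -162
Option 1 (Y + 12):
  Y = 91 + 12 = 103
  Q = 293 − 5·103 = -222
Change in Q: -222 − (-162) = -60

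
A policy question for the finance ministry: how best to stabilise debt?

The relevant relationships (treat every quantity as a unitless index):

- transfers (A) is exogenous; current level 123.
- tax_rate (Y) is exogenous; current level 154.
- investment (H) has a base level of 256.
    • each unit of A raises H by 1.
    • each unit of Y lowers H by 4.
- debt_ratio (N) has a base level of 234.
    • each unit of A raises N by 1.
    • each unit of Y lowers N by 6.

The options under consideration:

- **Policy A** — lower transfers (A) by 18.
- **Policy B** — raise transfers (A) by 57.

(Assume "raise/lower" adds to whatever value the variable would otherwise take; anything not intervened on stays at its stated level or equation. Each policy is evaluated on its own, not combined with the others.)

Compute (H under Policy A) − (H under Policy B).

Policy A (A − 18):
  A = 123 − 18 = 105
  Y = 154
  H = 256 + 105 − 4·154 = -255
Policy B (A + 57):
  A = 123 + 57 = 180
  Y = 154
  H = 256 + 180 − 4·154 = -180
H: -255 − (-180) = -75

-75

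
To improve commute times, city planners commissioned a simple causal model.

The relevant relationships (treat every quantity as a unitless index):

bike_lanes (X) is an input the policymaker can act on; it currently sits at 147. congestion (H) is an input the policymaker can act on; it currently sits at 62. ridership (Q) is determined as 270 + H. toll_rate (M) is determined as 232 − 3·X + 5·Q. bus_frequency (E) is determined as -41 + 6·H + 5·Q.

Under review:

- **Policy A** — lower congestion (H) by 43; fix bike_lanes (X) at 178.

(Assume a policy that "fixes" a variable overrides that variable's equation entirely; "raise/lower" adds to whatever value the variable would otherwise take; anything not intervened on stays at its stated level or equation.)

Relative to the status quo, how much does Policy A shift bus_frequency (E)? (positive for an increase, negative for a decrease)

-473

Baseline:
  H = 62
  Q = 270 + 62 = 332
  E = -41 + 6·62 + 5·332 = 1991
Policy A (H − 43, X := 178):
  H = 62 − 43 = 19
  Q = 270 + 19 = 289
  E = -41 + 6·19 + 5·289 = 1518
Change in E: 1518 − 1991 = -473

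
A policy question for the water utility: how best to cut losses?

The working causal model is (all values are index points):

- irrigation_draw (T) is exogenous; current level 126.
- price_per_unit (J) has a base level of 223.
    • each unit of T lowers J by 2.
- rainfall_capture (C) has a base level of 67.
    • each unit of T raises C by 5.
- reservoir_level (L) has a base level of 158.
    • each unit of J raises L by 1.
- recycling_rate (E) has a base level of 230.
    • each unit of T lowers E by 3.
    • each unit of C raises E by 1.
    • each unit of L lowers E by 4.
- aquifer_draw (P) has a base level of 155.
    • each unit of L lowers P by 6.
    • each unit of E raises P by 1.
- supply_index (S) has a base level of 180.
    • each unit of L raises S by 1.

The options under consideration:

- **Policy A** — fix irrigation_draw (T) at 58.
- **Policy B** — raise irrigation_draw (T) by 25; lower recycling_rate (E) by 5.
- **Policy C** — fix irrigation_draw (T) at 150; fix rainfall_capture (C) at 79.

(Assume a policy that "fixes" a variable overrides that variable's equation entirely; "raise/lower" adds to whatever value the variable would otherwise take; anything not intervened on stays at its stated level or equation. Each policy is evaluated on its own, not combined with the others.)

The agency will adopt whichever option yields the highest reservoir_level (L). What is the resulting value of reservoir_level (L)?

265

Policy A (T := 58):
  T = 58
  J = 223 − 2·58 = 107
  L = 158 + 107 = 265
Policy B (T + 25, E − 5):
  T = 126 + 25 = 151
  J = 223 − 2·151 = -79
  L = 158 + (-79) = 79
Policy C (T := 150, C := 79):
  T = 150
  J = 223 − 2·150 = -77
  L = 158 + (-77) = 81
Comparing — Policy A: L=265, Policy B: L=79, Policy C: L=81. Highest is 265 (Policy A).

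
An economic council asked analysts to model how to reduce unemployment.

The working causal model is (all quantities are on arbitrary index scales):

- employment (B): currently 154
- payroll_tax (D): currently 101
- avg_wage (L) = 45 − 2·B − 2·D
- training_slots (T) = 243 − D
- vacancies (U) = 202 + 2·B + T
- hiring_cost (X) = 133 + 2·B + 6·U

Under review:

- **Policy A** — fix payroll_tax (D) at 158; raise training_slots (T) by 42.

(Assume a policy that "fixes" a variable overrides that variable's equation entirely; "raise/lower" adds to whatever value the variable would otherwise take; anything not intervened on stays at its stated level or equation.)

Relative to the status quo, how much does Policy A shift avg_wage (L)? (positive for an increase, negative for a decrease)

-114

Baseline:
  B = 154
  D = 101
  L = 45 − 2·154 − 2·101 = -465
Policy A (D := 158, T + 42):
  B = 154
  D = 158
  L = 45 − 2·154 − 2·158 = -579
Change in L: -579 − (-465) = -114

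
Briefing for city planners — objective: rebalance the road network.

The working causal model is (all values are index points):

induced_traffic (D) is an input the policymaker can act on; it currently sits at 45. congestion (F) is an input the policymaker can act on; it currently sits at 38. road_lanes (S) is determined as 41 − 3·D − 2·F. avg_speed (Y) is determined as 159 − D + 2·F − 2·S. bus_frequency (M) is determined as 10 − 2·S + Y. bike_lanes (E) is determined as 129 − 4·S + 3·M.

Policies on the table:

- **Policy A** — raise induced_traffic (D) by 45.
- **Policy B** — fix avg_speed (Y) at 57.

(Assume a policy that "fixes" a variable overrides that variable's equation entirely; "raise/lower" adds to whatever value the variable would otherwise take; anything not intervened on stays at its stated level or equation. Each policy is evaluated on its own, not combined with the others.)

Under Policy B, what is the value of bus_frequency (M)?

Policy B (Y := 57):
  D = 45
  F = 38
  S = 41 − 3·45 − 2·38 = -170
  Y = 57
  M = 10 − 2·(-170) + 57 = 407

407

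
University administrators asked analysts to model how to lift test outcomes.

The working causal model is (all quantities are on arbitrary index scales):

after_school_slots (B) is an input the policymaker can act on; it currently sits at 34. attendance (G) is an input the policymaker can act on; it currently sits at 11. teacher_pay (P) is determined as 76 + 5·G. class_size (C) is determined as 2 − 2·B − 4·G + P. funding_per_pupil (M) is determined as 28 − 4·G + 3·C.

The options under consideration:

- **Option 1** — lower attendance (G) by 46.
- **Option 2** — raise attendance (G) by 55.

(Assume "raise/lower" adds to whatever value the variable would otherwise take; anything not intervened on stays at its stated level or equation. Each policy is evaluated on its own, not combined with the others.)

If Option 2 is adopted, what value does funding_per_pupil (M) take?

Option 2 (G + 55):
  B = 34
  G = 11 + 55 = 66
  P = 76 + 5·66 = 406
  C = 2 − 2·34 − 4·66 + 406 = 76
  M = 28 − 4·66 + 3·76 = -8

-8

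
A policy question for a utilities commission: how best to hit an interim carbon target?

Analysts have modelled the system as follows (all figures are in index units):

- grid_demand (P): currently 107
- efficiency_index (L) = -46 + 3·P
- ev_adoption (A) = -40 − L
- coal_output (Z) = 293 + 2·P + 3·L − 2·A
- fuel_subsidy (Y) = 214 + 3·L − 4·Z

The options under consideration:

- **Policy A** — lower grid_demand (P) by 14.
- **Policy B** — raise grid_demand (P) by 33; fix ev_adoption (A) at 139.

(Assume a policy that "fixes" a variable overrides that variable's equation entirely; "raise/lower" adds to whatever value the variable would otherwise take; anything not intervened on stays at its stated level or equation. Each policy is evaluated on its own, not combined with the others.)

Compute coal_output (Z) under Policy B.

1417

Policy B (P + 33, A := 139):
  P = 107 + 33 = 140
  L = -46 + 3·140 = 374
  A = 139
  Z = 293 + 2·140 + 3·374 − 2·139 = 1417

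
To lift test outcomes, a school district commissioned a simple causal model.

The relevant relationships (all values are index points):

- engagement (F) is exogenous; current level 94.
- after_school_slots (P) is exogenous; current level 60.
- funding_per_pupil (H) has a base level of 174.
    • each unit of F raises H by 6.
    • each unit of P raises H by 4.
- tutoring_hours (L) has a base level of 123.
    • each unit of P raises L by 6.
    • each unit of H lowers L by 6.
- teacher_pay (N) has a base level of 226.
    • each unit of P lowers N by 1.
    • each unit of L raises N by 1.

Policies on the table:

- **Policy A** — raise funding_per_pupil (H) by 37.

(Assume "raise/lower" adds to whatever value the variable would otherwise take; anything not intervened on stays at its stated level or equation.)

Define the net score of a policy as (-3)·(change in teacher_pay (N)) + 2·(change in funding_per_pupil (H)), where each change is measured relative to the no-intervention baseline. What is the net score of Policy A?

740

Baseline:
  F = 94
  P = 60
  H = 174 + 6·94 + 4·60 = 978
  L = 123 + 6·60 − 6·978 = -5385
  N = 226 − 60 + (-5385) = -5219
Policy A (H + 37):
  F = 94
  P = 60
  H = 174 + 6·94 + 4·60 (+37 from intervention) = 1015
  L = 123 + 6·60 − 6·1015 = -5607
  N = 226 − 60 + (-5607) = -5441
ΔN = -5441 − (-5219) = -222; ΔH = 1015 − 978 = 37
Score = (-3)·(-222) + 2·37 = 740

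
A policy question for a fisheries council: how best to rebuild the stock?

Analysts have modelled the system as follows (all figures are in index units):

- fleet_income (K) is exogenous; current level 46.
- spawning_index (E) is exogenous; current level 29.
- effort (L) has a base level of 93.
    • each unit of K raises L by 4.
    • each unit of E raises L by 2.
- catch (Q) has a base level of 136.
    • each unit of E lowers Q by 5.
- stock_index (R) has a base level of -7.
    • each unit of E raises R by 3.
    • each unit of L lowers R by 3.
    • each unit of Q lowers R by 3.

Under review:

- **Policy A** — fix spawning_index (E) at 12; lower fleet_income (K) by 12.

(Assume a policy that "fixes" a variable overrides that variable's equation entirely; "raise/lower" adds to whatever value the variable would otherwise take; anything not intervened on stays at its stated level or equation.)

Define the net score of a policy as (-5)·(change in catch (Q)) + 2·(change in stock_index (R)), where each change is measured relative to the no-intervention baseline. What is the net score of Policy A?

-545

Baseline:
  K = 46
  E = 29
  L = 93 + 4·46 + 2·29 = 335
  Q = 136 − 5·29 = -9
  R = -7 + 3·29 − 3·335 − 3·(-9) = -898
Policy A (E := 12, K − 12):
  K = 46 − 12 = 34
  E = 12
  L = 93 + 4·34 + 2·12 = 253
  Q = 136 − 5·12 = 76
  R = -7 + 3·12 − 3·253 − 3·76 = -958
ΔQ = 76 − (-9) = 85; ΔR = -958 − (-898) = -60
Score = (-5)·85 + 2·(-60) = -545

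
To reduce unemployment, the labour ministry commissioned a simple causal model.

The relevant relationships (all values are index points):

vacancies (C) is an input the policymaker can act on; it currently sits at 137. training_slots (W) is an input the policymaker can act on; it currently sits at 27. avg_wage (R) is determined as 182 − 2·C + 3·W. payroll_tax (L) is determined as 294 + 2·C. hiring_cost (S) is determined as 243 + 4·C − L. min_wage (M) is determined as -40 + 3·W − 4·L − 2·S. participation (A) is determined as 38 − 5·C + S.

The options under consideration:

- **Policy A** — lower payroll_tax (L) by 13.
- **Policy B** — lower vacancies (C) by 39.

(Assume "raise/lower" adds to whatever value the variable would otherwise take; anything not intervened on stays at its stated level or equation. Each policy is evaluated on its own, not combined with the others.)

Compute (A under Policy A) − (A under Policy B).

Policy A (L − 13):
  C = 137
  L = 294 + 2·137 (−13 from intervention) = 555
  S = 243 + 4·137 − 555 = 236
  A = 38 − 5·137 + 236 = -411
Policy B (C − 39):
  C = 137 − 39 = 98
  L = 294 + 2·98 = 490
  S = 243 + 4·98 − 490 = 145
  A = 38 − 5·98 + 145 = -307
A: -411 − (-307) = -104

-104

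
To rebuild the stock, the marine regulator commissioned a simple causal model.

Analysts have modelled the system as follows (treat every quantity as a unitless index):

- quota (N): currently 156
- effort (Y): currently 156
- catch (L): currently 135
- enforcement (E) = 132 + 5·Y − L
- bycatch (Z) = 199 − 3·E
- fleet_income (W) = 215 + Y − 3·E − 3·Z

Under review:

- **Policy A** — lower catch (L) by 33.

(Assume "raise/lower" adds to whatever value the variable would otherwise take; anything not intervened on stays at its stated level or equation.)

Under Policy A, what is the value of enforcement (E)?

810

Policy A (L − 33):
  Y = 156
  L = 135 − 33 = 102
  E = 132 + 5·156 − 102 = 810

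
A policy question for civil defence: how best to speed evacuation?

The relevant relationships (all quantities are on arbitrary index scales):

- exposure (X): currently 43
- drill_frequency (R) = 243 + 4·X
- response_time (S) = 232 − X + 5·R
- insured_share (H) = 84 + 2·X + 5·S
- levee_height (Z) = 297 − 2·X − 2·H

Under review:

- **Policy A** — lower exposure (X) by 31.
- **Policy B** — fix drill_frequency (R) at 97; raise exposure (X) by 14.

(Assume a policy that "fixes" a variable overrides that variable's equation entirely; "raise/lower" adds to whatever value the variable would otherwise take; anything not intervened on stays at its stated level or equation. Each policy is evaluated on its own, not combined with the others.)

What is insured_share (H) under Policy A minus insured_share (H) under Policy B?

Policy A (X − 31):
  X = 43 − 31 = 12
  R = 243 + 4·12 = 291
  S = 232 − 12 + 5·291 = 1675
  H = 84 + 2·12 + 5·1675 = 8483
Policy B (R := 97, X + 14):
  X = 43 + 14 = 57
  R = 97
  S = 232 − 57 + 5·97 = 660
  H = 84 + 2·57 + 5·660 = 3498
H: 8483 − 3498 = 4985

4985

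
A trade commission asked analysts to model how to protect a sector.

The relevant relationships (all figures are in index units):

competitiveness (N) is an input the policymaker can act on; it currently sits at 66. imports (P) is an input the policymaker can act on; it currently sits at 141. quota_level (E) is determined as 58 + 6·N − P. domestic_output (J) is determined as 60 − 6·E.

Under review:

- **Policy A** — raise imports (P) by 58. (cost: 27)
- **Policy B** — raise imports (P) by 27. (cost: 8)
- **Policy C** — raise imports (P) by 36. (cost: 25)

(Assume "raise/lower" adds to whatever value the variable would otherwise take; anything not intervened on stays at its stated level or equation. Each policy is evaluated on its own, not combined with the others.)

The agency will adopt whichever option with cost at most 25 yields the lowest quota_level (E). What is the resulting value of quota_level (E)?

Policy B (P + 27):
  N = 66
  P = 141 + 27 = 168
  E = 58 + 6·66 − 168 = 286
Policy C (P + 36):
  N = 66
  P = 141 + 36 = 177
  E = 58 + 6·66 − 177 = 277
Comparing — Policy B: E=286, Policy C: E=277. Lowest is 277 (Policy C).

277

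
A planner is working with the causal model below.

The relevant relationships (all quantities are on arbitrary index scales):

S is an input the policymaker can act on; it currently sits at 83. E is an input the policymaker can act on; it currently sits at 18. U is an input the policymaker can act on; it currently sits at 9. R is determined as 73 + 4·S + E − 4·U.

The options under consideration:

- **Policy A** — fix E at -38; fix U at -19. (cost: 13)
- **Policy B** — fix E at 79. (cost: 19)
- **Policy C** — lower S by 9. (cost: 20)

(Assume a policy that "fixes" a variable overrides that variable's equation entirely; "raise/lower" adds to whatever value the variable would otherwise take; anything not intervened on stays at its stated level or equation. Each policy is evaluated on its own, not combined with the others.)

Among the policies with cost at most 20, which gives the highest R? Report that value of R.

Policy A (E := -38, U := -19):
  S = 83
  E = -38
  U = -19
  R = 73 + 4·83 + (-38) − 4·(-19) = 443
Policy B (E := 79):
  S = 83
  E = 79
  U = 9
  R = 73 + 4·83 + 79 − 4·9 = 448
Policy C (S − 9):
  S = 83 − 9 = 74
  E = 18
  U = 9
  R = 73 + 4·74 + 18 − 4·9 = 351
Comparing — Policy A: R=443, Policy B: R=448, Policy C: R=351. Highest is 448 (Policy B).

448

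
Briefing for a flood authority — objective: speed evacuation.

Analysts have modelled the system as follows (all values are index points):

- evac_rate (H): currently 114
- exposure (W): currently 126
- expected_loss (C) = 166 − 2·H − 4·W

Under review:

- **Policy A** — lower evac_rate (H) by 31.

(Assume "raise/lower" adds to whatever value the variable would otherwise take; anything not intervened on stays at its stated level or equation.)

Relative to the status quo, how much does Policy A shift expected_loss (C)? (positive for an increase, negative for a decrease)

62

Baseline:
  H = 114
  W = 126
  C = 166 − 2·114 − 4·126 = -566
Policy A (H − 31):
  H = 114 − 31 = 83
  W = 126
  C = 166 − 2·83 − 4·126 = -504
Change in C: -504 − (-566) = 62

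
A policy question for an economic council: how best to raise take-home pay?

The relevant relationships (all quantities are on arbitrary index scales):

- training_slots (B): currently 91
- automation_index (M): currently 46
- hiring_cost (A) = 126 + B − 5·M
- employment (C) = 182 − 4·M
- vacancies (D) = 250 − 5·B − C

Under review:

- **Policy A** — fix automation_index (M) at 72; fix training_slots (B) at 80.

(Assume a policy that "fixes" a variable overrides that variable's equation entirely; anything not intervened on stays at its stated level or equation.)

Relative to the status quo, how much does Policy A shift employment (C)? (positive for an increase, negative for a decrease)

-104

Baseline:
  M = 46
  C = 182 − 4·46 = -2
Policy A (M := 72, B := 80):
  M = 72
  C = 182 − 4·72 = -106
Change in C: -106 − (-2) = -104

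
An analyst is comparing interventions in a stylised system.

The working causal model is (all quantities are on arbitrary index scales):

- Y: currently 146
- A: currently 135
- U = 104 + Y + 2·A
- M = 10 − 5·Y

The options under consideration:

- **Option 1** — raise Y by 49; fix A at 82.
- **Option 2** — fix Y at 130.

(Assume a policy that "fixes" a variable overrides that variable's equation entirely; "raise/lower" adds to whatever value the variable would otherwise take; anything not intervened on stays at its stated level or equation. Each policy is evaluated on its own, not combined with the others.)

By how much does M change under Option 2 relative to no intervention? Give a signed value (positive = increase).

Baseline:
  Y = 146
  M = 10 − 5·146 = -720
Option 2 (Y := 130):
  Y = 130
  M = 10 − 5·130 = -640
Change in M: -640 − (-720) = 80

80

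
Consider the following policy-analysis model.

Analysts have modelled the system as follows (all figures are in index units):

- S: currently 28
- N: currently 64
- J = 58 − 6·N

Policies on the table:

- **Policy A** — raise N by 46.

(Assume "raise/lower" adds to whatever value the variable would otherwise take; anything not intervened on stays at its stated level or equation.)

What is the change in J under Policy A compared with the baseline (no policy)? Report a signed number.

Baseline:
  N = 64
  J = 58 − 6·64 = -326
Policy A (N + 46):
  N = 64 + 46 = 110
  J = 58 − 6·110 = -602
Change in J: -602 − (-326) = -276

-276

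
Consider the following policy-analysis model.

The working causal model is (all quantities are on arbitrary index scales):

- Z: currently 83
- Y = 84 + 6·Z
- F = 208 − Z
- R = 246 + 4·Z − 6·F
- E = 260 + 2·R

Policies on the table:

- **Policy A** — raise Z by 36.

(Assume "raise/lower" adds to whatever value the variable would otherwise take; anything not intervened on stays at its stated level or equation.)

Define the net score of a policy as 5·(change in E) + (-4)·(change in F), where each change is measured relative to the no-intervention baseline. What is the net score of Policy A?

3744

Baseline:
  Z = 83
  F = 208 − 83 = 125
  R = 246 + 4·83 − 6·125 = -172
  E = 260 + 2·(-172) = -84
Policy A (Z + 36):
  Z = 83 + 36 = 119
  F = 208 − 119 = 89
  R = 246 + 4·119 − 6·89 = 188
  E = 260 + 2·188 = 636
ΔE = 636 − (-84) = 720; ΔF = 89 − 125 = -36
Score = 5·720 + (-4)·(-36) = 3744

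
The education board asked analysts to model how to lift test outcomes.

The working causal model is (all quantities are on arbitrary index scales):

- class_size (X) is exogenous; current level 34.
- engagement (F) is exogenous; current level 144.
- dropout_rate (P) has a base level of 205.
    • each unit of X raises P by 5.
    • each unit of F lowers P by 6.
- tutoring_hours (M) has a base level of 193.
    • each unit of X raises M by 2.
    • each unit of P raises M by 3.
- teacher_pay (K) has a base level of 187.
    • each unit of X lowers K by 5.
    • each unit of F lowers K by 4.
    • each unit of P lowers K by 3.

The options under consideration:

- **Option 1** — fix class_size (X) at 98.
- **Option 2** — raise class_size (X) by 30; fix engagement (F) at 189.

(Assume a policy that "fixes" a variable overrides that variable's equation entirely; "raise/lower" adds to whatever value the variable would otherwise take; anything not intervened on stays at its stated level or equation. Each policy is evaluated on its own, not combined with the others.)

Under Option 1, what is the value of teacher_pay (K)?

-372

Option 1 (X := 98):
  X = 98
  F = 144
  P = 205 + 5·98 − 6·144 = -169
  K = 187 − 5·98 − 4·144 − 3·(-169) = -372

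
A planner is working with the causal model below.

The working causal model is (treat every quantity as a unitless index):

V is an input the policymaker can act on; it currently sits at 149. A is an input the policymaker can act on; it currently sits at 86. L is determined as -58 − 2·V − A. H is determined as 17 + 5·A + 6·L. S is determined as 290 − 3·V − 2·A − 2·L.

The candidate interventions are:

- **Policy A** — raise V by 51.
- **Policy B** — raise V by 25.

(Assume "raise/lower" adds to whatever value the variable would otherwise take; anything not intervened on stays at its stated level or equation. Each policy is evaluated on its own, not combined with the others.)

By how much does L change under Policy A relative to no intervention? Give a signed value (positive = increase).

Baseline:
  V = 149
  A = 86
  L = -58 − 2·149 − 86 = -442
Policy A (V + 51):
  V = 149 + 51 = 200
  A = 86
  L = -58 − 2·200 − 86 = -544
Change in L: -544 − (-442) = -102

-102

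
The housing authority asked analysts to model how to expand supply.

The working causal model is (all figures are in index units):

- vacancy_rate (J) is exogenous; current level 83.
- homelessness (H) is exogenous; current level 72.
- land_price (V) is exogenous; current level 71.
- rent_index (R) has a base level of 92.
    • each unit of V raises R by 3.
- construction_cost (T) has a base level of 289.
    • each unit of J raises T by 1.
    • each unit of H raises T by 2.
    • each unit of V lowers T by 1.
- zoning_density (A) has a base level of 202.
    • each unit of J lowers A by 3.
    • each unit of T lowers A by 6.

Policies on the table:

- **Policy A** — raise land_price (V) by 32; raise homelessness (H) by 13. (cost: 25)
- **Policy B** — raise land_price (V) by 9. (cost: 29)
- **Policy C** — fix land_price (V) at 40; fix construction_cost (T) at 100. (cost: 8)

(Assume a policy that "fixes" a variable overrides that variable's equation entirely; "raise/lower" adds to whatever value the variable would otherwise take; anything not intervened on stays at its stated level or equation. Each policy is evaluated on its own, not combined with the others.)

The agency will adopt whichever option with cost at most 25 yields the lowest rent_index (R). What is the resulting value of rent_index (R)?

Policy A (V + 32, H + 13):
  V = 71 + 32 = 103
  R = 92 + 3·103 = 401
Policy C (V := 40, T := 100):
  V = 40
  R = 92 + 3·40 = 212
Comparing — Policy A: R=401, Policy C: R=212. Lowest is 212 (Policy C).

212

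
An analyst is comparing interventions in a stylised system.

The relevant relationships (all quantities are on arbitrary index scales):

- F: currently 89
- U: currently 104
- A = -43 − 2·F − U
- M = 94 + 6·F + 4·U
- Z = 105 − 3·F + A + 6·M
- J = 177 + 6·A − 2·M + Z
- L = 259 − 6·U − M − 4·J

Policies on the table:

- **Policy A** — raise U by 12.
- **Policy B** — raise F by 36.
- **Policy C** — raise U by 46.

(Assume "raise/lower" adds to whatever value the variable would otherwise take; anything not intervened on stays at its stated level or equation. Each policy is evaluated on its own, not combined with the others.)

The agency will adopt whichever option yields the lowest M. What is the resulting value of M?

Policy A (U + 12):
  F = 89
  U = 104 + 12 = 116
  M = 94 + 6·89 + 4·116 = 1092
Policy B (F + 36):
  F = 89 + 36 = 125
  U = 104
  M = 94 + 6·125 + 4·104 = 1260
Policy C (U + 46):
  F = 89
  U = 104 + 46 = 150
  M = 94 + 6·89 + 4·150 = 1228
Comparing — Policy A: M=1092, Policy B: M=1260, Policy C: M=1228. Lowest is 1092 (Policy A).

1092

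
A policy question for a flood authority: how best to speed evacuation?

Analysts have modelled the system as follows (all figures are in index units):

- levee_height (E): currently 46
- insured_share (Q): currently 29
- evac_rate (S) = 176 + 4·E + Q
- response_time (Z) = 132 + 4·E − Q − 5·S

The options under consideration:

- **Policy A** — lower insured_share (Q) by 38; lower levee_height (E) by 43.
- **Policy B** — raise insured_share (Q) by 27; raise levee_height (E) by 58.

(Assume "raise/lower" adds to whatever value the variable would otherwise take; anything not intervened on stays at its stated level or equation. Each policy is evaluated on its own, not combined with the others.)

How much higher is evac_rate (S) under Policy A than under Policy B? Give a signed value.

-469

Policy A (Q − 38, E − 43):
  E = 46 − 43 = 3
  Q = 29 − 38 = -9
  S = 176 + 4·3 + (-9) = 179
Policy B (Q + 27, E + 58):
  E = 46 + 58 = 104
  Q = 29 + 27 = 56
  S = 176 + 4·104 + 56 = 648
S: 179 − 648 = -469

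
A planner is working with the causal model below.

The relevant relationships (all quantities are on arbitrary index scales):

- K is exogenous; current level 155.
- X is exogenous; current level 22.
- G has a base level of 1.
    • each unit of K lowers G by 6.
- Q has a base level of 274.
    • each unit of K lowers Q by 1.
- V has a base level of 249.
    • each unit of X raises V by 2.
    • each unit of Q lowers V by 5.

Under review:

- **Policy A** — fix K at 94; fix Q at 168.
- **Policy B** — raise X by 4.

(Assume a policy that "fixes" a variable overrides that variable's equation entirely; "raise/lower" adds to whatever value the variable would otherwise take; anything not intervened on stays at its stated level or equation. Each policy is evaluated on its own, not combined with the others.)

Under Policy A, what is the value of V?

Policy A (K := 94, Q := 168):
  K = 94
  X = 22
  Q = 168
  V = 249 + 2·22 − 5·168 = -547

-547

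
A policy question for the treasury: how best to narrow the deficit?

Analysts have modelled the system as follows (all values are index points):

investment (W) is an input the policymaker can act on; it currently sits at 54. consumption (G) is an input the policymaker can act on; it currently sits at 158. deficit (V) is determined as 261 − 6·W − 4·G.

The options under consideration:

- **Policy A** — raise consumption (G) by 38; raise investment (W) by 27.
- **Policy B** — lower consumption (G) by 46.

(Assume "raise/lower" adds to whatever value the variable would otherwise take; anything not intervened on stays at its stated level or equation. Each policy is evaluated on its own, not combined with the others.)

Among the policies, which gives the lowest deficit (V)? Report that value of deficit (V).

Policy A (G + 38, W + 27):
  W = 54 + 27 = 81
  G = 158 + 38 = 196
  V = 261 − 6·81 − 4·196 = -1009
Policy B (G − 46):
  W = 54
  G = 158 − 46 = 112
  V = 261 − 6·54 − 4·112 = -511
Comparing — Policy A: V=-1009, Policy B: V=-511. Lowest is -1009 (Policy A).

-1009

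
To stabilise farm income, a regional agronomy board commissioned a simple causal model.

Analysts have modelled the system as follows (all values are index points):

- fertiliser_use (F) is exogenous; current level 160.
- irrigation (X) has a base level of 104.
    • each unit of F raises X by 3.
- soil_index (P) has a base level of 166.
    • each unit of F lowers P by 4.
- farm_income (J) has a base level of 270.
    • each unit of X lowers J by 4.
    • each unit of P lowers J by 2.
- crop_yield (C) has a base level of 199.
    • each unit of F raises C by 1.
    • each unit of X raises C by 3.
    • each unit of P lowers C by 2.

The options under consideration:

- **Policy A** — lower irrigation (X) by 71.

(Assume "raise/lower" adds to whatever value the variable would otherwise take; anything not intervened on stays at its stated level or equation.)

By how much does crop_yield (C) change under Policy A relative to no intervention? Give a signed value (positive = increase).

Baseline:
  F = 160
  X = 104 + 3·160 = 584
  P = 166 − 4·160 = -474
  C = 199 + 160 + 3·584 − 2·(-474) = 3059
Policy A (X − 71):
  F = 160
  X = 104 + 3·160 (−71 from intervention) = 513
  P = 166 − 4·160 = -474
  C = 199 + 160 + 3·513 − 2·(-474) = 2846
Change in C: 2846 − 3059 = -213

-213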